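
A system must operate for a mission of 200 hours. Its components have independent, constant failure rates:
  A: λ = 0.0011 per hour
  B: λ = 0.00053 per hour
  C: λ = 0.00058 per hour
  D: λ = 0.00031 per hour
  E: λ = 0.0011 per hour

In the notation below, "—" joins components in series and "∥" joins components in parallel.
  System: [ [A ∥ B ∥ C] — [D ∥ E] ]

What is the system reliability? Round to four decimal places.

R(A) = exp(−0.0011 × 200) = 0.802519
R(B) = exp(−0.00053 × 200) = 0.899425
R(C) = exp(−0.00058 × 200) = 0.890475
R(D) = exp(−0.00031 × 200) = 0.939883
R(E) = exp(−0.0011 × 200) = 0.802519
Parallel (A, B, and C): 1 − (1 − 0.802519)(1 − 0.899425)(1 − 0.890475) = 0.997825
Parallel (D and E): 1 − (1 − 0.939883)(1 − 0.802519) = 0.988128
Series ([0.997825] and [0.988128]): 0.997825 × 0.988128 = 0.9860

0.9860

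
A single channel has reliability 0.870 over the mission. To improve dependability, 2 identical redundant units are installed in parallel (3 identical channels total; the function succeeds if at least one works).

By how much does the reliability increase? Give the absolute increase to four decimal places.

0.1278

R_before = 0.870
R_after = 1 − (1 − 0.870)^3 = 0.9978
ΔR = 0.9978 − 0.870 = 0.1278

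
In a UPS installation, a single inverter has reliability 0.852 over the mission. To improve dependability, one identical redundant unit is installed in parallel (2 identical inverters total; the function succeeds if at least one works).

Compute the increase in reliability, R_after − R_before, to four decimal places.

0.1261

R_before = 0.852
R_after = 1 − (1 − 0.852)^2 = 0.9781
ΔR = 0.9781 − 0.852 = 0.1261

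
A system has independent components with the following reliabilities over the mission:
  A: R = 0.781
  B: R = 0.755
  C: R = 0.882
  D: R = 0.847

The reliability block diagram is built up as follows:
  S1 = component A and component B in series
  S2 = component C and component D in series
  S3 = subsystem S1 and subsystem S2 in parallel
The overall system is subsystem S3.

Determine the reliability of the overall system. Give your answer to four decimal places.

Series (A and B): 0.781000 × 0.755000 = 0.589655
Series (C and D): 0.882000 × 0.847000 = 0.747054
Parallel ([0.589655] and [0.747054]): 1 − (1 − 0.589655)(1 − 0.747054) = 0.8962

0.8962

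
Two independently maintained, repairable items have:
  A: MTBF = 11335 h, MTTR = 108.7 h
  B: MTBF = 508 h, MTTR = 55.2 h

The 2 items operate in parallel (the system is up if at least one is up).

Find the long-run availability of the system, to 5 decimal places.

0.99907

A(A) = MTBF/(MTBF+MTTR) = 11335/(11335+108.7) = 0.990501
A(B) = MTBF/(MTBF+MTTR) = 508/(508+55.2) = 0.901989
Parallel availability: 1 − (1 − 0.990501)(1 − 0.901989) = 0.99907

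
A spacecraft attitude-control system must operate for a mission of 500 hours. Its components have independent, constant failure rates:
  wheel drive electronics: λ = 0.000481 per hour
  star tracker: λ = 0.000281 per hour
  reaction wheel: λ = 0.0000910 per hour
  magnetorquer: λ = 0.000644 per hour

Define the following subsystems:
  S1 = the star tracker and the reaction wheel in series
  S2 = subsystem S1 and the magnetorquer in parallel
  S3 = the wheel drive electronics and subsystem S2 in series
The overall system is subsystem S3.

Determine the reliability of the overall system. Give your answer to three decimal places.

0.749

R(wheel drive electronics) = exp(−0.000481 × 500) = 0.78623
R(star tracker) = exp(−0.000281 × 500) = 0.86892
R(reaction wheel) = exp(−0.0000910 × 500) = 0.95552
R(magnetorquer) = exp(−0.000644 × 500) = 0.72470
Series (star tracker and reaction wheel): 0.86892 × 0.95552 = 0.83027
Parallel ([0.83027] and magnetorquer): 1 − (1 − 0.83027)(1 − 0.72470) = 0.95327
Series (wheel drive electronics and [0.95327]): 0.78623 × 0.95327 = 0.749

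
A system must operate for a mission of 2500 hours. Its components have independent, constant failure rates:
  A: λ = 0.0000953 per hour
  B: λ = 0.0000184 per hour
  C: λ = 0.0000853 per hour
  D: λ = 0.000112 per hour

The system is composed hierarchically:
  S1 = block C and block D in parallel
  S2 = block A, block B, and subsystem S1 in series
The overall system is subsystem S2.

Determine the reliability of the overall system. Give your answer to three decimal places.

0.717

R(A) = exp(−0.0000953 × 2500) = 0.78801
R(B) = exp(−0.0000184 × 2500) = 0.95504
R(C) = exp(−0.0000853 × 2500) = 0.80795
R(D) = exp(−0.000112 × 2500) = 0.75578
Parallel (C and D): 1 − (1 − 0.80795)(1 − 0.75578) = 0.95310
Series (A, B, and [0.95310]): 0.78801 × 0.95504 × 0.95310 = 0.717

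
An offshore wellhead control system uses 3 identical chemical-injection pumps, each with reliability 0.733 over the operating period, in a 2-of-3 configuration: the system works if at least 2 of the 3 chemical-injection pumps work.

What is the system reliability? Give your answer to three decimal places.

0.824

R = Σ_{i=2}^{3} C(3,i) p^i (1−p)^{3−i} with p = 0.733
C(3,2)·0.733^2·0.267^1 = 0.43037
C(3,3)·0.733^3·0.267^0 = 0.39383
Sum = 0.824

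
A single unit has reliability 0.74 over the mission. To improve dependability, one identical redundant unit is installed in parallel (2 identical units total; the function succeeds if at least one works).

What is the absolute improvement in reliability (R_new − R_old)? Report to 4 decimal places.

0.1924

R_before = 0.74
R_after = 1 − (1 − 0.74)^2 = 0.9324
ΔR = 0.9324 − 0.74 = 0.1924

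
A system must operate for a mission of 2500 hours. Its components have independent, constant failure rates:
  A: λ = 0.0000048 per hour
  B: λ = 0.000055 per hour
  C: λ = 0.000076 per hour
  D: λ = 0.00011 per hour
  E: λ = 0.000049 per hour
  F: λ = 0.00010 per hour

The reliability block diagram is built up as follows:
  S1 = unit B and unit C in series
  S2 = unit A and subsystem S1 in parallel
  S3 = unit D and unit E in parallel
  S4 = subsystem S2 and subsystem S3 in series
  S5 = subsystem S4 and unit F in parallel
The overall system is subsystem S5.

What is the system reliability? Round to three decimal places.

0.993

R(A) = exp(−0.0000048 × 2500) = 0.98807
R(B) = exp(−0.000055 × 2500) = 0.87153
R(C) = exp(−0.000076 × 2500) = 0.82696
R(D) = exp(−0.00011 × 2500) = 0.75957
R(E) = exp(−0.000049 × 2500) = 0.88471
R(F) = exp(−0.00010 × 2500) = 0.77880
Series (B and C): 0.87153 × 0.82696 = 0.72072
Parallel (A and [0.72072]): 1 − (1 − 0.98807)(1 − 0.72072) = 0.99667
Parallel (D and E): 1 − (1 − 0.75957)(1 − 0.88471) = 0.97228
Series ([0.99667] and [0.97228]): 0.99667 × 0.97228 = 0.96904
Parallel ([0.96904] and F): 1 − (1 − 0.96904)(1 − 0.77880) = 0.993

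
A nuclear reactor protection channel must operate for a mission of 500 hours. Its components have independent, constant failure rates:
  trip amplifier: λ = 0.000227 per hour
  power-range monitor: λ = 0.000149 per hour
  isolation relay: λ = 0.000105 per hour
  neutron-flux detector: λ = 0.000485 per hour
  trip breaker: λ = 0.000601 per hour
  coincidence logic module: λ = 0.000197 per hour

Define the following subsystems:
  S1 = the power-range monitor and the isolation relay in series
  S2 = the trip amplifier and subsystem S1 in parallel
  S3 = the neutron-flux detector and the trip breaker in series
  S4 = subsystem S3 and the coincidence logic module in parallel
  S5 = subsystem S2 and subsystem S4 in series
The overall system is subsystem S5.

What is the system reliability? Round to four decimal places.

R(trip amplifier) = exp(−0.000227 × 500) = 0.892704
R(power-range monitor) = exp(−0.000149 × 500) = 0.928207
R(isolation relay) = exp(−0.000105 × 500) = 0.948854
R(neutron-flux detector) = exp(−0.000485 × 500) = 0.784664
R(trip breaker) = exp(−0.000601 × 500) = 0.740448
R(coincidence logic module) = exp(−0.000197 × 500) = 0.906196
Series (power-range monitor and isolation relay): 0.928207 × 0.948854 = 0.880733
Parallel (trip amplifier and [0.880733]): 1 − (1 − 0.892704)(1 − 0.880733) = 0.987203
Series (neutron-flux detector and trip breaker): 0.784664 × 0.740448 = 0.581003
Parallel ([0.581003] and coincidence logic module): 1 − (1 − 0.581003)(1 − 0.906196) = 0.960696
Series ([0.987203] and [0.960696]): 0.987203 × 0.960696 = 0.9484

0.9484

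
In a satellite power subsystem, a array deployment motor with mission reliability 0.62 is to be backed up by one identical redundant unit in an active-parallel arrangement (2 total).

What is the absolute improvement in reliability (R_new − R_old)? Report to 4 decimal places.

0.2356

R_before = 0.62
R_after = 1 − (1 − 0.62)^2 = 0.8556
ΔR = 0.8556 − 0.62 = 0.2356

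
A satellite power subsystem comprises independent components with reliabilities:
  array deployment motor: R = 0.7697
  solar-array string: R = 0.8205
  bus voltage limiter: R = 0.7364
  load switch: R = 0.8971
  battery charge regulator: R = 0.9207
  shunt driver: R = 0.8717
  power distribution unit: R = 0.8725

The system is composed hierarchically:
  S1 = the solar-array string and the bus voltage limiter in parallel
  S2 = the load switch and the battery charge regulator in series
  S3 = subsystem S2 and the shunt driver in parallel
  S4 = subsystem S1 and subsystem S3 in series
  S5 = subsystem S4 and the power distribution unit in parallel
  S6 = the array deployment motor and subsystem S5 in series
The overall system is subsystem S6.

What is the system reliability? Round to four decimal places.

Parallel (solar-array string and bus voltage limiter): 1 − (1 − 0.820500)(1 − 0.736400) = 0.952684
Series (load switch and battery charge regulator): 0.897100 × 0.920700 = 0.825960
Parallel ([0.825960] and shunt driver): 1 − (1 − 0.825960)(1 − 0.871700) = 0.977671
Series ([0.952684] and [0.977671]): 0.952684 × 0.977671 = 0.931412
Parallel ([0.931412] and power distribution unit): 1 − (1 − 0.931412)(1 − 0.872500) = 0.991255
Series (array deployment motor and [0.991255]): 0.769700 × 0.991255 = 0.7630

0.7630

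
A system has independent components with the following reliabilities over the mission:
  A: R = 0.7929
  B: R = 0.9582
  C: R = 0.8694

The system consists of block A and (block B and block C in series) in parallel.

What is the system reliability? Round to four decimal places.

Series (B and C): 0.958200 × 0.869400 = 0.833059
Parallel (A and [0.833059]): 1 − (1 − 0.792900)(1 − 0.833059) = 0.9654

0.9654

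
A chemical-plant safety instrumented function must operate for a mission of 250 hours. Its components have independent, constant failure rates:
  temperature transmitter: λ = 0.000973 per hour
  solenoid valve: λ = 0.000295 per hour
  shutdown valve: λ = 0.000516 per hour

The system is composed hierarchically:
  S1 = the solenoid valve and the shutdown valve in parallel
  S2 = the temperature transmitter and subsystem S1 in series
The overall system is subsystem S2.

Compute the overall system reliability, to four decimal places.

0.7773

R(temperature transmitter) = exp(−0.000973 × 250) = 0.784075
R(solenoid valve) = exp(−0.000295 × 250) = 0.928904
R(shutdown valve) = exp(−0.000516 × 250) = 0.878974
Parallel (solenoid valve and shutdown valve): 1 − (1 − 0.928904)(1 − 0.878974) = 0.991396
Series (temperature transmitter and [0.991396]): 0.784075 × 0.991396 = 0.7773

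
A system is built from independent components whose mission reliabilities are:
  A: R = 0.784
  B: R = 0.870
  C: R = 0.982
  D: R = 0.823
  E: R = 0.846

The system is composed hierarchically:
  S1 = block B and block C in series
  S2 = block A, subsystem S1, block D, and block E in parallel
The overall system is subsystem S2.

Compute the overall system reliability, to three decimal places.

0.999

Series (B and C): 0.87000 × 0.98200 = 0.85434
Parallel (A, [0.85434], D, and E): 1 − (1 − 0.78400)(1 − 0.85434)(1 − 0.82300)(1 − 0.84600) = 0.999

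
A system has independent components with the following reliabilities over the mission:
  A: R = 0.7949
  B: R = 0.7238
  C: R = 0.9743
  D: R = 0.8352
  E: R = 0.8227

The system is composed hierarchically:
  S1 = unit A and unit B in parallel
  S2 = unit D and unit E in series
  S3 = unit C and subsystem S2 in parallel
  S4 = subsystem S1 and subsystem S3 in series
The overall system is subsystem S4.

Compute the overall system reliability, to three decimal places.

Parallel (A and B): 1 − (1 − 0.79490)(1 − 0.72380) = 0.94335
Series (D and E): 0.83520 × 0.82270 = 0.68712
Parallel (C and [0.68712]): 1 − (1 − 0.97430)(1 − 0.68712) = 0.99196
Series ([0.94335] and [0.99196]): 0.94335 × 0.99196 = 0.936

0.936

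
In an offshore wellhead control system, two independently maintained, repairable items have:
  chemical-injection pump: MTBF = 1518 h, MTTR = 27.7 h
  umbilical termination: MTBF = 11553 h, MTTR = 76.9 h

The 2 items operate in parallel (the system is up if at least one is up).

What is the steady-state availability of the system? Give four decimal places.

0.9999

A(chemical-injection pump) = MTBF/(MTBF+MTTR) = 1518/(1518+27.7) = 0.982079
A(umbilical termination) = MTBF/(MTBF+MTTR) = 11553/(11553+76.9) = 0.993388
Parallel availability: 1 − (1 − 0.982079)(1 − 0.993388) = 0.9999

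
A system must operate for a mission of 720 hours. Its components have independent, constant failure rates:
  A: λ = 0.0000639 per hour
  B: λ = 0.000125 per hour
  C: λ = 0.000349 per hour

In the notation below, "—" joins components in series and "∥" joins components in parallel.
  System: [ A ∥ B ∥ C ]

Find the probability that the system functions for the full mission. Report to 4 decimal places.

0.9991

R(A) = exp(−0.0000639 × 720) = 0.955034
R(B) = exp(−0.000125 × 720) = 0.913931
R(C) = exp(−0.000349 × 720) = 0.777805
Parallel (A, B, and C): 1 − (1 − 0.955034)(1 − 0.913931)(1 − 0.777805) = 0.9991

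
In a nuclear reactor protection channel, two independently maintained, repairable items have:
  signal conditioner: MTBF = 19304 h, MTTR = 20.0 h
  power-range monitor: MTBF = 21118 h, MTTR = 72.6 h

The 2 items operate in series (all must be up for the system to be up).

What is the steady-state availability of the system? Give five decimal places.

0.99554

A(signal conditioner) = MTBF/(MTBF+MTTR) = 19304/(19304+20.0) = 0.998965
A(power-range monitor) = MTBF/(MTBF+MTTR) = 21118/(21118+72.6) = 0.996574
Series availability: 0.998965 × 0.996574 = 0.99554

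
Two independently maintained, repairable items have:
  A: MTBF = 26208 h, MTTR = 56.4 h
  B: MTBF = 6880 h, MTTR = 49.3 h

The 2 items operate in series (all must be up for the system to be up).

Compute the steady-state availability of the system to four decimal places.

A(A) = MTBF/(MTBF+MTTR) = 26208/(26208+56.4) = 0.997853
A(B) = MTBF/(MTBF+MTTR) = 6880/(6880+49.3) = 0.992885
Series availability: 0.997853 × 0.992885 = 0.9908

0.9908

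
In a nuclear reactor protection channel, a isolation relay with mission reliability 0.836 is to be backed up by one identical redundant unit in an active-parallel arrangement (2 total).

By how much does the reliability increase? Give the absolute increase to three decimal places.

0.137

R_before = 0.836
R_after = 1 − (1 − 0.836)^2 = 0.973
ΔR = 0.973 − 0.836 = 0.137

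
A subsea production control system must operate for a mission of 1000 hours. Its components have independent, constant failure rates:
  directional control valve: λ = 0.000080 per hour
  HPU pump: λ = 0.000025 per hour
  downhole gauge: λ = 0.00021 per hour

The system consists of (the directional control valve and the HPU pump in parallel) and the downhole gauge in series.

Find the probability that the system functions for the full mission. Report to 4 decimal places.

R(directional control valve) = exp(−0.000080 × 1000) = 0.923116
R(HPU pump) = exp(−0.000025 × 1000) = 0.975310
R(downhole gauge) = exp(−0.00021 × 1000) = 0.810584
Parallel (directional control valve and HPU pump): 1 − (1 − 0.923116)(1 − 0.975310) = 0.998102
Series ([0.998102] and downhole gauge): 0.998102 × 0.810584 = 0.8090

0.8090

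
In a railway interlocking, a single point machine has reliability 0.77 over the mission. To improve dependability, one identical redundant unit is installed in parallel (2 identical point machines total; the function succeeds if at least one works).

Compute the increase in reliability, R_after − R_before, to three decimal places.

R_before = 0.77
R_after = 1 − (1 − 0.77)^2 = 0.947
ΔR = 0.947 − 0.77 = 0.177

0.177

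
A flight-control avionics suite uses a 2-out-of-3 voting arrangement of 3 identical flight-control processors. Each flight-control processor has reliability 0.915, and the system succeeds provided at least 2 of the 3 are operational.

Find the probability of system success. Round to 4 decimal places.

0.9796

R = Σ_{i=2}^{3} C(3,i) p^i (1−p)^{3−i} with p = 0.915
C(3,2)·0.915^2·0.085^1 = 0.213492
C(3,3)·0.915^3·0.085^0 = 0.766061
Sum = 0.9796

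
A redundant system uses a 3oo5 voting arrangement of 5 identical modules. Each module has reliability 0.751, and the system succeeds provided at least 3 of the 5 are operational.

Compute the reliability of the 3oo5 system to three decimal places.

0.898

R = Σ_{i=3}^{5} C(5,i) p^i (1−p)^{5−i} with p = 0.751
C(5,3)·0.751^3·0.249^2 = 0.26261
C(5,4)·0.751^4·0.249^1 = 0.39603
C(5,5)·0.751^5·0.249^0 = 0.23889
Sum = 0.898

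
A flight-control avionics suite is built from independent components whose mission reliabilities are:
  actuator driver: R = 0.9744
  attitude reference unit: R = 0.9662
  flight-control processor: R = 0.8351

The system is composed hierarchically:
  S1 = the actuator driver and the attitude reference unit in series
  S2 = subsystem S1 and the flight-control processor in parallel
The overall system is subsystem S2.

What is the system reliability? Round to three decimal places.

0.990

Series (actuator driver and attitude reference unit): 0.97440 × 0.96620 = 0.94147
Parallel ([0.94147] and flight-control processor): 1 − (1 − 0.94147)(1 − 0.83510) = 0.990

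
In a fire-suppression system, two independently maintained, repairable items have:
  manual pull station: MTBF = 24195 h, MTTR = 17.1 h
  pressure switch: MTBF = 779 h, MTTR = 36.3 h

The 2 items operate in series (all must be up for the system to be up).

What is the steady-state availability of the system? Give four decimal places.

0.9548

A(manual pull station) = MTBF/(MTBF+MTTR) = 24195/(24195+17.1) = 0.999294
A(pressure switch) = MTBF/(MTBF+MTTR) = 779/(779+36.3) = 0.955477
Series availability: 0.999294 × 0.955477 = 0.9548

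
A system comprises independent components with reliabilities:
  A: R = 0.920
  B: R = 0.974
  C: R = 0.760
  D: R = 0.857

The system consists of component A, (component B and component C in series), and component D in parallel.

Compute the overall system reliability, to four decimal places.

0.9970

Series (B and C): 0.974000 × 0.760000 = 0.740240
Parallel (A, [0.740240], and D): 1 − (1 − 0.920000)(1 − 0.740240)(1 − 0.857000) = 0.9970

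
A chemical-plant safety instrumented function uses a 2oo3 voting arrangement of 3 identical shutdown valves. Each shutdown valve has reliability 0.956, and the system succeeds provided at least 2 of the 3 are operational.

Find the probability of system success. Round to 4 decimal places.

0.9944

R = Σ_{i=2}^{3} C(3,i) p^i (1−p)^{3−i} with p = 0.956
C(3,2)·0.956^2·0.044^1 = 0.120640
C(3,3)·0.956^3·0.044^0 = 0.873723
Sum = 0.9944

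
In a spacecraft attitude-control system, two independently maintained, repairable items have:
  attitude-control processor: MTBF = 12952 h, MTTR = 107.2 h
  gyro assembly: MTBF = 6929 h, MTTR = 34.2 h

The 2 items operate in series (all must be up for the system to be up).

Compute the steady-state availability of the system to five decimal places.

A(attitude-control processor) = MTBF/(MTBF+MTTR) = 12952/(12952+107.2) = 0.991791
A(gyro assembly) = MTBF/(MTBF+MTTR) = 6929/(6929+34.2) = 0.995088
Series availability: 0.991791 × 0.995088 = 0.98692

0.98692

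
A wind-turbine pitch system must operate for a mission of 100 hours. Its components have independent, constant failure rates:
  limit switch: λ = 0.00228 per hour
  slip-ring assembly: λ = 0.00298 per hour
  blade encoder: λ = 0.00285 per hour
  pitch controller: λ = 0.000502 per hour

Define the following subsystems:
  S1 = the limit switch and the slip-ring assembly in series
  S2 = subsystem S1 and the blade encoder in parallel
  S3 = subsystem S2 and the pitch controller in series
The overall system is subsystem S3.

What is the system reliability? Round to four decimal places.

R(limit switch) = exp(−0.00228 × 100) = 0.796124
R(slip-ring assembly) = exp(−0.00298 × 100) = 0.742301
R(blade encoder) = exp(−0.00285 × 100) = 0.752014
R(pitch controller) = exp(−0.000502 × 100) = 0.951039
Series (limit switch and slip-ring assembly): 0.796124 × 0.742301 = 0.590964
Parallel ([0.590964] and blade encoder): 1 − (1 − 0.590964)(1 − 0.752014) = 0.898565
Series ([0.898565] and pitch controller): 0.898565 × 0.951039 = 0.8546

0.8546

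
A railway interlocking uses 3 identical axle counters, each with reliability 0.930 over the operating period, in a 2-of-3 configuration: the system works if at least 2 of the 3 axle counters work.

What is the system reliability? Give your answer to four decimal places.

0.9860

R = Σ_{i=2}^{3} C(3,i) p^i (1−p)^{3−i} with p = 0.930
C(3,2)·0.930^2·0.070^1 = 0.181629
C(3,3)·0.930^3·0.070^0 = 0.804357
Sum = 0.9860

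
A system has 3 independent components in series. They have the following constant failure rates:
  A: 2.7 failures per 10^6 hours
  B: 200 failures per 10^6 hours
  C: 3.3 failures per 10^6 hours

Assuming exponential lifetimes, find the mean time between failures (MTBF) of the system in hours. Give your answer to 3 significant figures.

4850

Series of exponential components: λ_sys = Σ λ_i
λ_sys = 0.0000027 + 0.00020 + 0.0000033 = 2.0600e-04 /h
MTBF = 1 / λ_sys = 4850 h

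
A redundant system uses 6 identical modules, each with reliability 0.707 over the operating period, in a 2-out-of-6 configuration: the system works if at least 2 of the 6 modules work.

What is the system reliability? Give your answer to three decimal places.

0.990

R = Σ_{i=2}^{6} C(6,i) p^i (1−p)^{6−i} with p = 0.707
C(6,2)·0.707^2·0.293^4 = 0.05526
C(6,3)·0.707^3·0.293^3 = 0.17778
C(6,4)·0.707^4·0.293^2 = 0.32174
C(6,5)·0.707^5·0.293^1 = 0.31054
C(6,6)·0.707^6·0.293^0 = 0.12489
Sum = 0.990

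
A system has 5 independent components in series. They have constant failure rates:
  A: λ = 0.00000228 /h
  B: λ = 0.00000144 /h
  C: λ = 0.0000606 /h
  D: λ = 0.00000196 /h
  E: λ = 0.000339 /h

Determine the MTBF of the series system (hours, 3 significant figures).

2470

Series of exponential components: λ_sys = Σ λ_i
λ_sys = 0.00000228 + 0.00000144 + 0.0000606 + 0.00000196 + 0.000339 = 4.0528e-04 /h
MTBF = 1 / λ_sys = 2470 h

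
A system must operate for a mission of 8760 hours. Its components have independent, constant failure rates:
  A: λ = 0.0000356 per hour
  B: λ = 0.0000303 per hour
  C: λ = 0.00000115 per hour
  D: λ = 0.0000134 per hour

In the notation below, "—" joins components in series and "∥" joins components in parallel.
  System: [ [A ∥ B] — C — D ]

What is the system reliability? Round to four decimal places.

0.8253

R(A) = exp(−0.0000356 × 8760) = 0.732087
R(B) = exp(−0.0000303 × 8760) = 0.766878
R(C) = exp(−0.00000115 × 8760) = 0.989977
R(D) = exp(−0.0000134 × 8760) = 0.889244
Parallel (A and B): 1 − (1 − 0.732087)(1 − 0.766878) = 0.937544
Series ([0.937544], C, and D): 0.937544 × 0.989977 × 0.889244 = 0.8253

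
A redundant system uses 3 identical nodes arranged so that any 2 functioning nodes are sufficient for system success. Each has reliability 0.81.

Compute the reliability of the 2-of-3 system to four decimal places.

0.9054

R = Σ_{i=2}^{3} C(3,i) p^i (1−p)^{3−i} with p = 0.81
C(3,2)·0.81^2·0.19^1 = 0.373977
C(3,3)·0.81^3·0.19^0 = 0.531441
Sum = 0.9054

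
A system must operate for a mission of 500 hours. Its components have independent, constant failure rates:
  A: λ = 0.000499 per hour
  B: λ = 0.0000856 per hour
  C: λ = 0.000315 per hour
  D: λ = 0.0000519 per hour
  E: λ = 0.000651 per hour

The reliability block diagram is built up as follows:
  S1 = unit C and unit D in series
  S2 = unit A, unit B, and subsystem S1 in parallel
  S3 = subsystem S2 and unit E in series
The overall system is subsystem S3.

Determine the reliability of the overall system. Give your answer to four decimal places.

R(A) = exp(−0.000499 × 500) = 0.779190
R(B) = exp(−0.0000856 × 500) = 0.958103
R(C) = exp(−0.000315 × 500) = 0.854277
R(D) = exp(−0.0000519 × 500) = 0.974384
R(E) = exp(−0.000651 × 500) = 0.722166
Series (C and D): 0.854277 × 0.974384 = 0.832394
Parallel (A, B, and [0.832394]): 1 − (1 − 0.779190)(1 − 0.958103)(1 − 0.832394) = 0.998449
Series ([0.998449] and E): 0.998449 × 0.722166 = 0.7210

0.7210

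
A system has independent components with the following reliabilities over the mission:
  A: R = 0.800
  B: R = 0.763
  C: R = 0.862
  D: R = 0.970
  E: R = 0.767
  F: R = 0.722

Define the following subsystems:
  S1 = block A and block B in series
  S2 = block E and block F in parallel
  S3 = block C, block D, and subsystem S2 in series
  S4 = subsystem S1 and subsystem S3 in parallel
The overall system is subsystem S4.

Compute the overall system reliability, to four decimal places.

0.9151

Series (A and B): 0.800000 × 0.763000 = 0.610400
Parallel (E and F): 1 − (1 − 0.767000)(1 − 0.722000) = 0.935226
Series (C, D, and [0.935226]): 0.862000 × 0.970000 × 0.935226 = 0.781980
Parallel ([0.610400] and [0.781980]): 1 − (1 − 0.610400)(1 − 0.781980) = 0.9151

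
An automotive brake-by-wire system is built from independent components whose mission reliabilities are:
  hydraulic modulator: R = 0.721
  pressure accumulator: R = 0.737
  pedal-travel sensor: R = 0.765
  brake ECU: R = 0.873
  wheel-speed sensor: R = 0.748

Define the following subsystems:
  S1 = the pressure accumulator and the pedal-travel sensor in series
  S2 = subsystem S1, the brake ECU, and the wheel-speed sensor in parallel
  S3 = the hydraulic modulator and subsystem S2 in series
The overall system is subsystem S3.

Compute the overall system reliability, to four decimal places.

0.7109

Series (pressure accumulator and pedal-travel sensor): 0.737000 × 0.765000 = 0.563805
Parallel ([0.563805], brake ECU, and wheel-speed sensor): 1 − (1 − 0.563805)(1 − 0.873000)(1 − 0.748000) = 0.986040
Series (hydraulic modulator and [0.986040]): 0.721000 × 0.986040 = 0.7109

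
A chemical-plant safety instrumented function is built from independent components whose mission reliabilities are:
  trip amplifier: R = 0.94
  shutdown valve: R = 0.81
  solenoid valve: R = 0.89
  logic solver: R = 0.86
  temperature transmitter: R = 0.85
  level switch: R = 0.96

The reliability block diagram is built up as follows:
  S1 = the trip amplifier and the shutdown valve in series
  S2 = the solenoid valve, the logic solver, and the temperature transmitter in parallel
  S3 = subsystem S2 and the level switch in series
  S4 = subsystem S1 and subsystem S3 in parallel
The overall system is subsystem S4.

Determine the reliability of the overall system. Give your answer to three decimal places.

Series (trip amplifier and shutdown valve): 0.94000 × 0.81000 = 0.76140
Parallel (solenoid valve, logic solver, and temperature transmitter): 1 − (1 − 0.89000)(1 − 0.86000)(1 − 0.85000) = 0.99769
Series ([0.99769] and level switch): 0.99769 × 0.96000 = 0.95778
Parallel ([0.76140] and [0.95778]): 1 − (1 − 0.76140)(1 − 0.95778) = 0.990

0.990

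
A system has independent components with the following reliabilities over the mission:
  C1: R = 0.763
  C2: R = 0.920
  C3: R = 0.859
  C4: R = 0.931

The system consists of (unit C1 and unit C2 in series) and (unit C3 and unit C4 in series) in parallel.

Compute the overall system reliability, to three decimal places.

0.940

Series (C1 and C2): 0.76300 × 0.92000 = 0.70196
Series (C3 and C4): 0.85900 × 0.93100 = 0.79973
Parallel ([0.70196] and [0.79973]): 1 − (1 − 0.70196)(1 − 0.79973) = 0.940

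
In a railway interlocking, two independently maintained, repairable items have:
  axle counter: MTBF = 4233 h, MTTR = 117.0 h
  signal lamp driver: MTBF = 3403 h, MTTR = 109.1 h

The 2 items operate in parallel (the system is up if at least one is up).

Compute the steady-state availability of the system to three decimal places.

A(axle counter) = MTBF/(MTBF+MTTR) = 4233/(4233+117.0) = 0.973103
A(signal lamp driver) = MTBF/(MTBF+MTTR) = 3403/(3403+109.1) = 0.968936
Parallel availability: 1 − (1 − 0.973103)(1 − 0.968936) = 0.999

0.999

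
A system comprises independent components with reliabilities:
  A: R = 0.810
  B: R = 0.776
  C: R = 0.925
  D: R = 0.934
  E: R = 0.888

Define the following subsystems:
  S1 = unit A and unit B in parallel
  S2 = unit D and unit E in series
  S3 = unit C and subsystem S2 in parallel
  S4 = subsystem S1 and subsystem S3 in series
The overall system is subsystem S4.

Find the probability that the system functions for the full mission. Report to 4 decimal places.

Parallel (A and B): 1 − (1 − 0.810000)(1 − 0.776000) = 0.957440
Series (D and E): 0.934000 × 0.888000 = 0.829392
Parallel (C and [0.829392]): 1 − (1 − 0.925000)(1 − 0.829392) = 0.987204
Series ([0.957440] and [0.987204]): 0.957440 × 0.987204 = 0.9452

0.9452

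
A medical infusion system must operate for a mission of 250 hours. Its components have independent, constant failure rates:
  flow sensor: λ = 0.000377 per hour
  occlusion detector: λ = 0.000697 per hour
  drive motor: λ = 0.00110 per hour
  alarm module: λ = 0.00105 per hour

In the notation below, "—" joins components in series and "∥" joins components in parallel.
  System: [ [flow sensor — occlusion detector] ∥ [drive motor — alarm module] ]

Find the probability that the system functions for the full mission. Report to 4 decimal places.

0.9021

R(flow sensor) = exp(−0.000377 × 250) = 0.910055
R(occlusion detector) = exp(−0.000697 × 250) = 0.840087
R(drive motor) = exp(−0.00110 × 250) = 0.759572
R(alarm module) = exp(−0.00105 × 250) = 0.769126
Series (flow sensor and occlusion detector): 0.910055 × 0.840087 = 0.764525
Series (drive motor and alarm module): 0.759572 × 0.769126 = 0.584207
Parallel ([0.764525] and [0.584207]): 1 − (1 − 0.764525)(1 − 0.584207) = 0.9021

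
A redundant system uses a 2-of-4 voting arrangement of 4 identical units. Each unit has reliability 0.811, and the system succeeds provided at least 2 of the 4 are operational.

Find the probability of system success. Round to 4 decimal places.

R = Σ_{i=2}^{4} C(4,i) p^i (1−p)^{4−i} with p = 0.811
C(4,2)·0.811^2·0.189^2 = 0.140967
C(4,3)·0.811^3·0.189^1 = 0.403259
C(4,4)·0.811^4·0.189^0 = 0.432597
Sum = 0.9768

0.9768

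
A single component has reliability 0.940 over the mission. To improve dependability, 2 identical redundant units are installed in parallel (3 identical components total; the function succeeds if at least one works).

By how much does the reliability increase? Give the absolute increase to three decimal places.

0.060

R_before = 0.940
R_after = 1 − (1 − 0.940)^3 = 1.000
ΔR = 1.000 − 0.940 = 0.060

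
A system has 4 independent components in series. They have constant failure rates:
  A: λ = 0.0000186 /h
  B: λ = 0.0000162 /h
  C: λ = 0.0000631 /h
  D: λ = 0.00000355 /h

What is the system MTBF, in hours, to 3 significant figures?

9860

Series of exponential components: λ_sys = Σ λ_i
λ_sys = 0.0000186 + 0.0000162 + 0.0000631 + 0.00000355 = 1.0145e-04 /h
MTBF = 1 / λ_sys = 9860 h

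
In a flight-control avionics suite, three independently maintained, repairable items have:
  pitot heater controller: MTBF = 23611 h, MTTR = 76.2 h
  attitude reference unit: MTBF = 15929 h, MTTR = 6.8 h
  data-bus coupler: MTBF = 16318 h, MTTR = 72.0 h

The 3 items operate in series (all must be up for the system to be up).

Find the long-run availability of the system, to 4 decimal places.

0.9920

A(pitot heater controller) = MTBF/(MTBF+MTTR) = 23611/(23611+76.2) = 0.996783
A(attitude reference unit) = MTBF/(MTBF+MTTR) = 15929/(15929+6.8) = 0.999573
A(data-bus coupler) = MTBF/(MTBF+MTTR) = 16318/(16318+72.0) = 0.995607
Series availability: 0.996783 × 0.999573 × 0.995607 = 0.9920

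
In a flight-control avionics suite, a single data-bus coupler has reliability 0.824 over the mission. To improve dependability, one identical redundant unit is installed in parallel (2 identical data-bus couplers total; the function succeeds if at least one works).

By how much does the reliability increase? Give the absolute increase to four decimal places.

0.1450

R_before = 0.824
R_after = 1 − (1 − 0.824)^2 = 0.9690
ΔR = 0.9690 − 0.824 = 0.1450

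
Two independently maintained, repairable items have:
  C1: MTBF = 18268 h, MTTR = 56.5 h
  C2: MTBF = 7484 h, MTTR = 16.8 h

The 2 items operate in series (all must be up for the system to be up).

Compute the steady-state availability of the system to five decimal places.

0.99468

A(C1) = MTBF/(MTBF+MTTR) = 18268/(18268+56.5) = 0.996917
A(C2) = MTBF/(MTBF+MTTR) = 7484/(7484+16.8) = 0.997760
Series availability: 0.996917 × 0.997760 = 0.99468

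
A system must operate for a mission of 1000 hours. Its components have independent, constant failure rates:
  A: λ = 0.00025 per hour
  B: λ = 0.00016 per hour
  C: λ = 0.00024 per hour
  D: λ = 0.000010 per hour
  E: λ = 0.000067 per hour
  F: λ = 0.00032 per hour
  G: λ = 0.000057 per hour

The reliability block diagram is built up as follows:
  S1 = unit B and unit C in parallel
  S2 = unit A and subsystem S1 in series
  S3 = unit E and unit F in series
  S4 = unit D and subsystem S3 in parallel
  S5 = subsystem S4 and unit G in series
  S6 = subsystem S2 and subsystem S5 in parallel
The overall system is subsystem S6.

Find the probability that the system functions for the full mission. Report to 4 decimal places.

R(A) = exp(−0.00025 × 1000) = 0.778801
R(B) = exp(−0.00016 × 1000) = 0.852144
R(C) = exp(−0.00024 × 1000) = 0.786628
R(D) = exp(−0.000010 × 1000) = 0.990050
R(E) = exp(−0.000067 × 1000) = 0.935195
R(F) = exp(−0.00032 × 1000) = 0.726149
R(G) = exp(−0.000057 × 1000) = 0.944594
Parallel (B and C): 1 − (1 − 0.852144)(1 − 0.786628) = 0.968452
Series (A and [0.968452]): 0.778801 × 0.968452 = 0.754231
Series (E and F): 0.935195 × 0.726149 = 0.679091
Parallel (D and [0.679091]): 1 − (1 − 0.990050)(1 − 0.679091) = 0.996807
Series ([0.996807] and G): 0.996807 × 0.944594 = 0.941578
Parallel ([0.754231] and [0.941578]): 1 − (1 − 0.754231)(1 − 0.941578) = 0.9856

0.9856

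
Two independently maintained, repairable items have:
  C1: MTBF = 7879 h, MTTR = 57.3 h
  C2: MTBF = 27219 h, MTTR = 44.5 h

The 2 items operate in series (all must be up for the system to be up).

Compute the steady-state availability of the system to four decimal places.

0.9912

A(C1) = MTBF/(MTBF+MTTR) = 7879/(7879+57.3) = 0.992780
A(C2) = MTBF/(MTBF+MTTR) = 27219/(27219+44.5) = 0.998368
Series availability: 0.992780 × 0.998368 = 0.9912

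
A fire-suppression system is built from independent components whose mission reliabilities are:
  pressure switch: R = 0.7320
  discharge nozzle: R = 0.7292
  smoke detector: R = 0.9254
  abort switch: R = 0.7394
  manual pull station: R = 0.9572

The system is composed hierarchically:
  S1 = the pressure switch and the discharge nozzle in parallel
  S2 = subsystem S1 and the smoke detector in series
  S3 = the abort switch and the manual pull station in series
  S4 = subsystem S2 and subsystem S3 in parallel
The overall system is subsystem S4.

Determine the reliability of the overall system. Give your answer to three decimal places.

0.959

Parallel (pressure switch and discharge nozzle): 1 − (1 − 0.73200)(1 − 0.72920) = 0.92743
Series ([0.92743] and smoke detector): 0.92743 × 0.92540 = 0.85824
Series (abort switch and manual pull station): 0.73940 × 0.95720 = 0.70775
Parallel ([0.85824] and [0.70775]): 1 − (1 − 0.85824)(1 − 0.70775) = 0.959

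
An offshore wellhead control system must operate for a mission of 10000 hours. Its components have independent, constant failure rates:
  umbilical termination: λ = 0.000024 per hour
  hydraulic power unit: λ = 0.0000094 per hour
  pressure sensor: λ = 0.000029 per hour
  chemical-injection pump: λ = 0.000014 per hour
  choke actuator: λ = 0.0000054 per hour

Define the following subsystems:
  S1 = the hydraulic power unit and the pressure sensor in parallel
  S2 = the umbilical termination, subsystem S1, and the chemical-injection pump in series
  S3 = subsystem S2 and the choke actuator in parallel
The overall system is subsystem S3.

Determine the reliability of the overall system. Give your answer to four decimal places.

R(umbilical termination) = exp(−0.000024 × 10000) = 0.786628
R(hydraulic power unit) = exp(−0.0000094 × 10000) = 0.910283
R(pressure sensor) = exp(−0.000029 × 10000) = 0.748264
R(chemical-injection pump) = exp(−0.000014 × 10000) = 0.869358
R(choke actuator) = exp(−0.0000054 × 10000) = 0.947432
Parallel (hydraulic power unit and pressure sensor): 1 − (1 − 0.910283)(1 − 0.748264) = 0.977415
Series (umbilical termination, [0.977415], and chemical-injection pump): 0.786628 × 0.977415 × 0.869358 = 0.668416
Parallel ([0.668416] and choke actuator): 1 − (1 − 0.668416)(1 − 0.947432) = 0.9826

0.9826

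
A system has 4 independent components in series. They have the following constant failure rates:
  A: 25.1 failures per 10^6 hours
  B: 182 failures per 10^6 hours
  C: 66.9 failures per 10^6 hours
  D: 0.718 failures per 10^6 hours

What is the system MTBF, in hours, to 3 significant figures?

Series of exponential components: λ_sys = Σ λ_i
λ_sys = 0.0000251 + 0.000182 + 0.0000669 + 0.000000718 = 2.7472e-04 /h
MTBF = 1 / λ_sys = 3640 h

3640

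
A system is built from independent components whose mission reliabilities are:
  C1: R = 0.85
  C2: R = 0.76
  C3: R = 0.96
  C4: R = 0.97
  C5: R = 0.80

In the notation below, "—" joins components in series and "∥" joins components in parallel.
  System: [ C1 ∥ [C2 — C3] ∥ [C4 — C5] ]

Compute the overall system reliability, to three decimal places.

0.991

Series (C2 and C3): 0.76000 × 0.96000 = 0.72960
Series (C4 and C5): 0.97000 × 0.80000 = 0.77600
Parallel (C1, [0.72960], and [0.77600]): 1 − (1 − 0.85000)(1 − 0.72960)(1 − 0.77600) = 0.991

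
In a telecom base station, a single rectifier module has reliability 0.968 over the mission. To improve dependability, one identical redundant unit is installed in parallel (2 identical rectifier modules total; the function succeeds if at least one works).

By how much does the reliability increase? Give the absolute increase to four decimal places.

0.0310

R_before = 0.968
R_after = 1 − (1 − 0.968)^2 = 0.9990
ΔR = 0.9990 − 0.968 = 0.0310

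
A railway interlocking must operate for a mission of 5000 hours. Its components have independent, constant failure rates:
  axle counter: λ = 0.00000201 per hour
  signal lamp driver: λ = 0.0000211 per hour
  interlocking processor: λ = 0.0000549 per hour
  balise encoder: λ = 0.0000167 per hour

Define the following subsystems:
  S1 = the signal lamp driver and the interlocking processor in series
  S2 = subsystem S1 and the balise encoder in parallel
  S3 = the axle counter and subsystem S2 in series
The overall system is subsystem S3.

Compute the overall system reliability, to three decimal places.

R(axle counter) = exp(−0.00000201 × 5000) = 0.99000
R(signal lamp driver) = exp(−0.0000211 × 5000) = 0.89987
R(interlocking processor) = exp(−0.0000549 × 5000) = 0.75995
R(balise encoder) = exp(−0.0000167 × 5000) = 0.91989
Series (signal lamp driver and interlocking processor): 0.89987 × 0.75995 = 0.68386
Parallel ([0.68386] and balise encoder): 1 − (1 − 0.68386)(1 − 0.91989) = 0.97467
Series (axle counter and [0.97467]): 0.99000 × 0.97467 = 0.965

0.965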